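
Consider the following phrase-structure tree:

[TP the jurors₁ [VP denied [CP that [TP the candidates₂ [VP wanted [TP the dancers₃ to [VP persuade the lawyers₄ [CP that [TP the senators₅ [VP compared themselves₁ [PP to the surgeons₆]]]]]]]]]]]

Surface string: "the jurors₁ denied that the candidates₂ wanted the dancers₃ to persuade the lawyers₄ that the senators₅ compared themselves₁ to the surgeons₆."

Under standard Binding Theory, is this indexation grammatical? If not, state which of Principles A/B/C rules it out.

Principle A

The two coindexed NPs are *the jurors₁* and *themselves₁*.
*themselves₁* is an anaphor. Principle A requires it to be bound within its binding domain — the embedded TP, whose subject is the senators₅.
Within that domain it is c-commanded by *the senators₅*, which does not share its index.
*the jurors₁* does c-command the anaphor, but from outside its binding domain.
The anaphor is unbound in its domain → Principle A violation.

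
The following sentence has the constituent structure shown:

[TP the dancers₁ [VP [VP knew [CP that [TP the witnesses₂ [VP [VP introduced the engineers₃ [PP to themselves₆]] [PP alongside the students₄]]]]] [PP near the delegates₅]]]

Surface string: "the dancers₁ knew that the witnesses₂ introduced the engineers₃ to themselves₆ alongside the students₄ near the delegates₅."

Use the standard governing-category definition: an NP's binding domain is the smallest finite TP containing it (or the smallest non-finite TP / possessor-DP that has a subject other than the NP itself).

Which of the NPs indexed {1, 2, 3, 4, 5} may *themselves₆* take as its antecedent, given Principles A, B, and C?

*themselves* is an anaphor, so Principle A applies: it must be bound in its binding domain.
Binding domain of *themselves₆*: the embedded TP, whose subject is the witnesses₂.
*the dancers₁* c-commands the anaphor but is outside its binding domain → cannot satisfy Principle A.
*the witnesses₂* c-commands the anaphor within its binding domain → licit binder.
*the engineers₃* c-commands the anaphor within its binding domain → licit binder.
*the students₄* does not c-command the anaphor → cannot bind it.
*the delegates₅* does not c-command the anaphor → cannot bind it.

{2, 3}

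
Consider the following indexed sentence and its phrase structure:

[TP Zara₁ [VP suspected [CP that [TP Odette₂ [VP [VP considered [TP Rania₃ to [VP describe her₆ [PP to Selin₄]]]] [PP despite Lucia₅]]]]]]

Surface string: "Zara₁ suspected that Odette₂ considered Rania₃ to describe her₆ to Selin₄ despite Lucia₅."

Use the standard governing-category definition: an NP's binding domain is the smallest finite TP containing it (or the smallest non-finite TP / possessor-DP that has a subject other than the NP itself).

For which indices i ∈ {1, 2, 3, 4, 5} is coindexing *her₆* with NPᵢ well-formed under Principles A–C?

*her* is a pronoun, so Principle B applies: it must be free in its binding domain.
Binding domain of *her₆*: the embedded TP, whose subject is Rania₃.
*Zara₁* c-commands the pronoun but from outside its binding domain, and is not c-commanded by it → coindexation permitted.
*Odette₂* c-commands the pronoun but from outside its binding domain, and is not c-commanded by it → coindexation permitted.
*Rania₃* c-commands the pronoun within its binding domain → coindexation would violate Principle B.
*Selin₄*: the pronoun c-commands this R-expression → coindexation would violate Principle C on *Selin₄*.
*Lucia₅* and the pronoun do not c-command one another → neither Principle B nor Principle C is at stake; coindexation permitted.

{1, 2, 5}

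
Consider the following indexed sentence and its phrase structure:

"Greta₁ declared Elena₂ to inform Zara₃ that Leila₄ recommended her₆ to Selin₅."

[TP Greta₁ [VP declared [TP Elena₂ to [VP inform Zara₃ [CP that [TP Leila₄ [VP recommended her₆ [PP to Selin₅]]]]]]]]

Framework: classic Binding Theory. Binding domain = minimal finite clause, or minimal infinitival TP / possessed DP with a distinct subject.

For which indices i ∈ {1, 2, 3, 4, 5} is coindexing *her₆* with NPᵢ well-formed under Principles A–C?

{1, 2, 3}

*her* is a pronoun, so Principle B applies: it must be free in its binding domain.
Binding domain of *her₆*: the embedded TP, whose subject is Leila₄.
*Greta₁* c-commands the pronoun but from outside its binding domain, and is not c-commanded by it → coindexation permitted.
*Elena₂* c-commands the pronoun but from outside its binding domain, and is not c-commanded by it → coindexation permitted.
*Zara₃* c-commands the pronoun but from outside its binding domain, and is not c-commanded by it → coindexation permitted.
*Leila₄* c-commands the pronoun within its binding domain → coindexation would violate Principle B.
*Selin₅*: the pronoun c-commands this R-expression → coindexation would violate Principle C on *Selin₅*.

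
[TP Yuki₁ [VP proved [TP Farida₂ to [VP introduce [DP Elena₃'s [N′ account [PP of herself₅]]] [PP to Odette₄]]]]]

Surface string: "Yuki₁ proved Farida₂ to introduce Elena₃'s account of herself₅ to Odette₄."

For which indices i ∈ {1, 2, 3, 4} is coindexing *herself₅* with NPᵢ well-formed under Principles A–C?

*herself* is an anaphor, so Principle A applies: it must be bound in its binding domain.
Binding domain of *herself₅*: the possessed DP, whose subject is Elena₃.
*Yuki₁* c-commands the anaphor but is outside its binding domain → cannot satisfy Principle A.
*Farida₂* c-commands the anaphor but is outside its binding domain → cannot satisfy Principle A.
*Elena₃* c-commands the anaphor within its binding domain → licit binder.
*Odette₄* does not c-command the anaphor → cannot bind it.

{3}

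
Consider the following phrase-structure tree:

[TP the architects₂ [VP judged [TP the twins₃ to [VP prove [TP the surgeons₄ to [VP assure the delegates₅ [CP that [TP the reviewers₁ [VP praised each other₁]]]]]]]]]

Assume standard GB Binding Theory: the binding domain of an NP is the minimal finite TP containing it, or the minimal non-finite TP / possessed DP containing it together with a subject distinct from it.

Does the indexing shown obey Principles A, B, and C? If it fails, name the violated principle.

grammatical

The two coindexed NPs are *the reviewers₁* and *each other₁*.
*each other₁* is an anaphor; its binding domain is the embedded TP, whose subject is the reviewers₁. *the reviewers₁* c-commands it within that domain and shares its index, so Principle A is satisfied.
*the reviewers₁* is an R-expression; *each other₁* does not c-command it, and no other NP shares its index, so Principle C is satisfied.
All principles are respected.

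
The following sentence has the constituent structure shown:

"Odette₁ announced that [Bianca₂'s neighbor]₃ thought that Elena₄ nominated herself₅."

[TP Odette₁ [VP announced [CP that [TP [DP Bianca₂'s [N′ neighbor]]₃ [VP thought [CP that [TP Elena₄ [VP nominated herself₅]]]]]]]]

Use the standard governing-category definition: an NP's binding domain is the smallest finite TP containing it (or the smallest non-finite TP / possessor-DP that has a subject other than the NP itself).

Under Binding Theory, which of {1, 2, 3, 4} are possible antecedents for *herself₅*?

*herself* is an anaphor, so Principle A applies: it must be bound in its binding domain.
Binding domain of *herself₅*: the embedded TP, whose subject is Elena₄.
*Odette₁* c-commands the anaphor but is outside its binding domain → cannot satisfy Principle A.
*Bianca₂* does not c-command the anaphor → cannot bind it.
*[Bianca₂'s neighbor]₃* c-commands the anaphor but is outside its binding domain → cannot satisfy Principle A.
*Elena₄* c-commands the anaphor within its binding domain → licit binder.

{4}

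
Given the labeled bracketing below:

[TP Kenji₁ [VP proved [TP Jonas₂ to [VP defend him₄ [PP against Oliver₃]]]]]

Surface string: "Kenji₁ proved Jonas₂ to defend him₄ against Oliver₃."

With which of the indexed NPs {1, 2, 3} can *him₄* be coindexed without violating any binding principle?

*him* is a pronoun, so Principle B applies: it must be free in its binding domain.
Binding domain of *him₄*: the embedded TP, whose subject is Jonas₂.
*Kenji₁* c-commands the pronoun but from outside its binding domain, and is not c-commanded by it → coindexation permitted.
*Jonas₂* c-commands the pronoun within its binding domain → coindexation would violate Principle B.
*Oliver₃*: the pronoun c-commands this R-expression → coindexation would violate Principle C on *Oliver₃*.

{1}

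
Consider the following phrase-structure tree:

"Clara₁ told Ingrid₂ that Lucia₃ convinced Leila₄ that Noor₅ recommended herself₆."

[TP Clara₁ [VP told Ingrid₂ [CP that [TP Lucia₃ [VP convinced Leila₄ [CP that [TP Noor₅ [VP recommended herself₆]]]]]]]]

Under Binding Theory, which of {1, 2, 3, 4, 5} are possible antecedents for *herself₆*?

*herself* is an anaphor, so Principle A applies: it must be bound in its binding domain.
Binding domain of *herself₆*: the embedded TP, whose subject is Noor₅.
*Clara₁* c-commands the anaphor but is outside its binding domain → cannot satisfy Principle A.
*Ingrid₂* c-commands the anaphor but is outside its binding domain → cannot satisfy Principle A.
*Lucia₃* c-commands the anaphor but is outside its binding domain → cannot satisfy Principle A.
*Leila₄* c-commands the anaphor but is outside its binding domain → cannot satisfy Principle A.
*Noor₅* c-commands the anaphor within its binding domain → licit binder.

{5}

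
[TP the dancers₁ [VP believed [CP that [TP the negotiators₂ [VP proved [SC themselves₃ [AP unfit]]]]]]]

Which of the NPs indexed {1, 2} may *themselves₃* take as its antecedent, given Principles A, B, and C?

*themselves* is an anaphor, so Principle A applies: it must be bound in its binding domain.
Binding domain of *themselves₃*: the embedded TP, whose subject is the negotiators₂.
*the dancers₁* c-commands the anaphor but is outside its binding domain → cannot satisfy Principle A.
*the negotiators₂* c-commands the anaphor within its binding domain → licit binder.

{2}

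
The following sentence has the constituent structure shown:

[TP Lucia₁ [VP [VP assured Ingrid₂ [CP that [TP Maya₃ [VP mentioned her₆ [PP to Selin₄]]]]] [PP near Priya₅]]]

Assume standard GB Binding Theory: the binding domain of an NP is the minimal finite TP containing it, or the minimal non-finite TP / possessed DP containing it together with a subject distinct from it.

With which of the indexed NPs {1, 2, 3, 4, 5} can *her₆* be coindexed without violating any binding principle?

*her* is a pronoun, so Principle B applies: it must be free in its binding domain.
Binding domain of *her₆*: the embedded TP, whose subject is Maya₃.
*Lucia₁* c-commands the pronoun but from outside its binding domain, and is not c-commanded by it → coindexation permitted.
*Ingrid₂* c-commands the pronoun but from outside its binding domain, and is not c-commanded by it → coindexation permitted.
*Maya₃* c-commands the pronoun within its binding domain → coindexation would violate Principle B.
*Selin₄*: the pronoun c-commands this R-expression → coindexation would violate Principle C on *Selin₄*.
*Priya₅* and the pronoun do not c-command one another → neither Principle B nor Principle C is at stake; coindexation permitted.

{1, 2, 5}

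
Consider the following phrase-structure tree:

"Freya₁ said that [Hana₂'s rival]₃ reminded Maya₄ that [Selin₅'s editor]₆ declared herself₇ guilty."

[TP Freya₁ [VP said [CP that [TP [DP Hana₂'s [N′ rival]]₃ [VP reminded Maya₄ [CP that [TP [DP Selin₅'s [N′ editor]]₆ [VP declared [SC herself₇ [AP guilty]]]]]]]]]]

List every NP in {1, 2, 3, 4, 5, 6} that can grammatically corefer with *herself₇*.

*herself* is an anaphor, so Principle A applies: it must be bound in its binding domain.
Binding domain of *herself₇*: the embedded TP, whose subject is [Selin₅'s editor]₆.
*Freya₁* c-commands the anaphor but is outside its binding domain → cannot satisfy Principle A.
*Hana₂* does not c-command the anaphor → cannot bind it.
*[Hana₂'s rival]₃* c-commands the anaphor but is outside its binding domain → cannot satisfy Principle A.
*Maya₄* c-commands the anaphor but is outside its binding domain → cannot satisfy Principle A.
*Selin₅* does not c-command the anaphor → cannot bind it.
*[Selin₅'s editor]₆* c-commands the anaphor within its binding domain → licit binder.

{6}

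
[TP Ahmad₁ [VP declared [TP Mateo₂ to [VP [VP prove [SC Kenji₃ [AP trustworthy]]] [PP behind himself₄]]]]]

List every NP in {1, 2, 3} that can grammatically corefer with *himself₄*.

{2}

*himself* is an anaphor, so Principle A applies: it must be bound in its binding domain.
Binding domain of *himself₄*: the embedded TP, whose subject is Mateo₂.
*Ahmad₁* c-commands the anaphor but is outside its binding domain → cannot satisfy Principle A.
*Mateo₂* c-commands the anaphor within its binding domain → licit binder.
*Kenji₃* does not c-command the anaphor → cannot bind it.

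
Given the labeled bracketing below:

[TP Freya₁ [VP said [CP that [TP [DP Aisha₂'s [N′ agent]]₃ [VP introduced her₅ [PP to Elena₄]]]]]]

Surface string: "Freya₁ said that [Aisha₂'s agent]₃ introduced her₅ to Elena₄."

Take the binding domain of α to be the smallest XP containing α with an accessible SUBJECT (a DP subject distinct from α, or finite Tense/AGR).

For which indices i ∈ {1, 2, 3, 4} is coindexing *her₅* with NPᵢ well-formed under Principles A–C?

*her* is a pronoun, so Principle B applies: it must be free in its binding domain.
Binding domain of *her₅*: the embedded TP, whose subject is [Aisha₂'s agent]₃.
*Freya₁* c-commands the pronoun but from outside its binding domain, and is not c-commanded by it → coindexation permitted.
*Aisha₂* and the pronoun do not c-command one another → neither Principle B nor Principle C is at stake; coindexation permitted.
*[Aisha₂'s agent]₃* c-commands the pronoun within its binding domain → coindexation would violate Principle B.
*Elena₄*: the pronoun c-commands this R-expression → coindexation would violate Principle C on *Elena₄*.

{1, 2}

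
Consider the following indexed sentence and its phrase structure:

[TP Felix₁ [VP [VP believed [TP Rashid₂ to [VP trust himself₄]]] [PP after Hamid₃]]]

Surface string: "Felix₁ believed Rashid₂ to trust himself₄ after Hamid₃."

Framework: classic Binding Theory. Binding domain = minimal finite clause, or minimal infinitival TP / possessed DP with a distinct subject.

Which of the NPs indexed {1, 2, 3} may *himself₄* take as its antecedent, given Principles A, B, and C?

{2}

*himself* is an anaphor, so Principle A applies: it must be bound in its binding domain.
Binding domain of *himself₄*: the embedded TP, whose subject is Rashid₂.
*Felix₁* c-commands the anaphor but is outside its binding domain → cannot satisfy Principle A.
*Rashid₂* c-commands the anaphor within its binding domain → licit binder.
*Hamid₃* does not c-command the anaphor → cannot bind it.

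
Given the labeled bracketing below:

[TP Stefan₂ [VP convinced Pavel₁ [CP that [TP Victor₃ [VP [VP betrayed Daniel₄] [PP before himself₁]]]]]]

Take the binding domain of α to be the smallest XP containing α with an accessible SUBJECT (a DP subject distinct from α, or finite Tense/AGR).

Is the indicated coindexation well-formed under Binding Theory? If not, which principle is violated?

The two coindexed NPs are *Pavel₁* and *himself₁*.
*himself₁* is an anaphor. Principle A requires it to be bound within its binding domain — the embedded TP, whose subject is Victor₃.
Within that domain it is c-commanded by *Victor₃*, which does not share its index.
*Pavel₁* does c-command the anaphor, but from outside its binding domain.
The anaphor is unbound in its domain → Principle A violation.

Principle A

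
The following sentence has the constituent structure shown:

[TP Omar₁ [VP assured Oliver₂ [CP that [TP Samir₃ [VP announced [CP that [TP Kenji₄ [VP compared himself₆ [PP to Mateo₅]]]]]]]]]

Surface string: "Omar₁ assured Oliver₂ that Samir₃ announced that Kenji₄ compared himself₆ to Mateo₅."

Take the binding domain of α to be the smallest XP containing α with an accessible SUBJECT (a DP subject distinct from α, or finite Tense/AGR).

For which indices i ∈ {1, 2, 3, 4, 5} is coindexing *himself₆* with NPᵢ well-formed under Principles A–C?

{4}

*himself* is an anaphor, so Principle A applies: it must be bound in its binding domain.
Binding domain of *himself₆*: the embedded TP, whose subject is Kenji₄.
*Omar₁* c-commands the anaphor but is outside its binding domain → cannot satisfy Principle A.
*Oliver₂* c-commands the anaphor but is outside its binding domain → cannot satisfy Principle A.
*Samir₃* c-commands the anaphor but is outside its binding domain → cannot satisfy Principle A.
*Kenji₄* c-commands the anaphor within its binding domain → licit binder.
*Mateo₅* does not c-command the anaphor → cannot bind it.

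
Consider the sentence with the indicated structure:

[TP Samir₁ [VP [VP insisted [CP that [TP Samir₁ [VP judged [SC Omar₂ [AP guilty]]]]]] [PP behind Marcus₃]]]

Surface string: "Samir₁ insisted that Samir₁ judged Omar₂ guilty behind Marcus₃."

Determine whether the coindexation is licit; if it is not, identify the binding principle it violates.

Principle C

The two coindexed NPs are *Samir₁* (the higher occurrence) and *Samir₁* (the lower occurrence).
*Samir₁* (the lower occurrence) is an R-expression. Principle C requires it to be free everywhere.
*Samir₁* (the higher occurrence) c-commands it and carries the same index.
The R-expression is bound → Principle C violation.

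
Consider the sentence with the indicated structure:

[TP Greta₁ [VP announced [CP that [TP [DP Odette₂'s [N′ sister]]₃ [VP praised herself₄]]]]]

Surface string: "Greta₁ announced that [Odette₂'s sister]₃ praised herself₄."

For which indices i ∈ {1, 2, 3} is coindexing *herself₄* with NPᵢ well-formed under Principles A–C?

{3}

*herself* is an anaphor, so Principle A applies: it must be bound in its binding domain.
Binding domain of *herself₄*: the embedded TP, whose subject is [Odette₂'s sister]₃.
*Greta₁* c-commands the anaphor but is outside its binding domain → cannot satisfy Principle A.
*Odette₂* does not c-command the anaphor → cannot bind it.
*[Odette₂'s sister]₃* c-commands the anaphor within its binding domain → licit binder.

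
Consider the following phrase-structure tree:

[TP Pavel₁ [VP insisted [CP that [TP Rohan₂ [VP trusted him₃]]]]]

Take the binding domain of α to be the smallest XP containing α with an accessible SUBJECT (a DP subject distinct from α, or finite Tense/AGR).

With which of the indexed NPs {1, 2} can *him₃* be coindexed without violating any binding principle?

*him* is a pronoun, so Principle B applies: it must be free in its binding domain.
Binding domain of *him₃*: the embedded TP, whose subject is Rohan₂.
*Pavel₁* c-commands the pronoun but from outside its binding domain, and is not c-commanded by it → coindexation permitted.
*Rohan₂* c-commands the pronoun within its binding domain → coindexation would violate Principle B.

{1}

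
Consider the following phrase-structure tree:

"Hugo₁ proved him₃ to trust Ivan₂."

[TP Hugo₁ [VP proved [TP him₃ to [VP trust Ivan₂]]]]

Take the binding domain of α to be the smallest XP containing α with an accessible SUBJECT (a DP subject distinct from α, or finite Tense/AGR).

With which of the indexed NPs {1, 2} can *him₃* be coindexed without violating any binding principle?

*him* is a pronoun, so Principle B applies: it must be free in its binding domain.
Binding domain of *him₃*: the matrix TP, whose subject is Hugo₁.
*Hugo₁* c-commands the pronoun within its binding domain → coindexation would violate Principle B.
*Ivan₂*: the pronoun c-commands this R-expression → coindexation would violate Principle C on *Ivan₂*.

none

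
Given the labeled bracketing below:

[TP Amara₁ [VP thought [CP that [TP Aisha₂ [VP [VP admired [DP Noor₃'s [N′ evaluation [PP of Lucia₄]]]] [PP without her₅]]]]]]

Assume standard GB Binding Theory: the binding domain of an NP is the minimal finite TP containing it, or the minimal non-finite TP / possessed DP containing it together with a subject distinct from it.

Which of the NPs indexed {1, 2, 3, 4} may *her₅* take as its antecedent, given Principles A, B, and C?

{1, 3, 4}

*her* is a pronoun, so Principle B applies: it must be free in its binding domain.
Binding domain of *her₅*: the embedded TP, whose subject is Aisha₂.
*Amara₁* c-commands the pronoun but from outside its binding domain, and is not c-commanded by it → coindexation permitted.
*Aisha₂* c-commands the pronoun within its binding domain → coindexation would violate Principle B.
*Noor₃* and the pronoun do not c-command one another → neither Principle B nor Principle C is at stake; coindexation permitted.
*Lucia₄* and the pronoun do not c-command one another → neither Principle B nor Principle C is at stake; coindexation permitted.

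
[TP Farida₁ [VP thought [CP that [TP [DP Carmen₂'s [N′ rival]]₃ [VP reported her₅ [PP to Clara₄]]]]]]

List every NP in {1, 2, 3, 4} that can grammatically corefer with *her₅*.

{1, 2}

*her* is a pronoun, so Principle B applies: it must be free in its binding domain.
Binding domain of *her₅*: the embedded TP, whose subject is [Carmen₂'s rival]₃.
*Farida₁* c-commands the pronoun but from outside its binding domain, and is not c-commanded by it → coindexation permitted.
*Carmen₂* and the pronoun do not c-command one another → neither Principle B nor Principle C is at stake; coindexation permitted.
*[Carmen₂'s rival]₃* c-commands the pronoun within its binding domain → coindexation would violate Principle B.
*Clara₄*: the pronoun c-commands this R-expression → coindexation would violate Principle C on *Clara₄*.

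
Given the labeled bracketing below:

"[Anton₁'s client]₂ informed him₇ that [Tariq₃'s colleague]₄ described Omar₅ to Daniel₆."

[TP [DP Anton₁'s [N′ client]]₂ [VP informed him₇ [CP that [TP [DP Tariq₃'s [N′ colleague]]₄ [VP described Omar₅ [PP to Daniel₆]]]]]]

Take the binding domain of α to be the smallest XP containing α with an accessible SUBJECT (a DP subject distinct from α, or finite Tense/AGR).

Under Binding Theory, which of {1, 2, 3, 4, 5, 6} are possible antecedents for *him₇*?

*him* is a pronoun, so Principle B applies: it must be free in its binding domain.
Binding domain of *him₇*: the matrix TP, whose subject is [Anton₁'s client]₂.
*Anton₁* and the pronoun do not c-command one another → neither Principle B nor Principle C is at stake; coindexation permitted.
*[Anton₁'s client]₂* c-commands the pronoun within its binding domain → coindexation would violate Principle B.
*Tariq₃*: the pronoun c-commands this R-expression → coindexation would violate Principle C on *Tariq₃*.
*[Tariq₃'s colleague]₄*: the pronoun c-commands this R-expression → coindexation would violate Principle C on *[Tariq₃'s colleague]₄*.
*Omar₅*: the pronoun c-commands this R-expression → coindexation would violate Principle C on *Omar₅*.
*Daniel₆*: the pronoun c-commands this R-expression → coindexation would violate Principle C on *Daniel₆*.

{1}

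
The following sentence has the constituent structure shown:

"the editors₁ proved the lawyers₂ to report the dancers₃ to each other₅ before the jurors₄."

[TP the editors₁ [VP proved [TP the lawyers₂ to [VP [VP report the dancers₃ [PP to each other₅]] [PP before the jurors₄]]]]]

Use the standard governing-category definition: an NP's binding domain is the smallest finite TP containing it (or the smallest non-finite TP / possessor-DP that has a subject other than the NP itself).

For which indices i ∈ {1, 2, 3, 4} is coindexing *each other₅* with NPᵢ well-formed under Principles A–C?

*each other* is an anaphor, so Principle A applies: it must be bound in its binding domain.
Binding domain of *each other₅*: the embedded TP, whose subject is the lawyers₂.
*the editors₁* c-commands the anaphor but is outside its binding domain → cannot satisfy Principle A.
*the lawyers₂* c-commands the anaphor within its binding domain → licit binder.
*the dancers₃* c-commands the anaphor within its binding domain → licit binder.
*the jurors₄* does not c-command the anaphor → cannot bind it.

{2, 3}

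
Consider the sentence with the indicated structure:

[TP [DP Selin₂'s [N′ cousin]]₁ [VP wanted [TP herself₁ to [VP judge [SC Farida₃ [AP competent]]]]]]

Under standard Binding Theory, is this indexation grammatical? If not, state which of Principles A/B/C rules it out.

The two coindexed NPs are *[Selin₂'s cousin]₁* and *herself₁*.
*herself₁* is an anaphor; its binding domain is the matrix TP, whose subject is [Selin₂'s cousin]₁. *[Selin₂'s cousin]₁* c-commands it within that domain and shares its index, so Principle A is satisfied.
*[Selin₂'s cousin]₁* is an R-expression; *herself₁* does not c-command it, and no other NP shares its index, so Principle C is satisfied.
All principles are respected.

grammatical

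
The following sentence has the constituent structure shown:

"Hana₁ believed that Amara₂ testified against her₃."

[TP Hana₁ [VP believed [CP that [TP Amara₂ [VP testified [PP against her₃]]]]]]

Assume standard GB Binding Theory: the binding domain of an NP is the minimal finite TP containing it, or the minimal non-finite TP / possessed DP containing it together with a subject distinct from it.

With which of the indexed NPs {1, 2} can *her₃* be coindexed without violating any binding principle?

*her* is a pronoun, so Principle B applies: it must be free in its binding domain.
Binding domain of *her₃*: the embedded TP, whose subject is Amara₂.
*Hana₁* c-commands the pronoun but from outside its binding domain, and is not c-commanded by it → coindexation permitted.
*Amara₂* c-commands the pronoun within its binding domain → coindexation would violate Principle B.

{1}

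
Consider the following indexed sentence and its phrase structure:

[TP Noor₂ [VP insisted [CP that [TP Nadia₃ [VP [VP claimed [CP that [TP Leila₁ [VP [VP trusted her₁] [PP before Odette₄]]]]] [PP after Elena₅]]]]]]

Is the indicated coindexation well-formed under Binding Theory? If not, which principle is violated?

The two coindexed NPs are *Leila₁* and *her₁*.
*her₁* is a pronoun. Its binding domain is the embedded TP, whose subject is Leila₁.
*Leila₁* c-commands it within that domain and carries the same index.
The pronoun is locally bound → Principle B violation.

Principle B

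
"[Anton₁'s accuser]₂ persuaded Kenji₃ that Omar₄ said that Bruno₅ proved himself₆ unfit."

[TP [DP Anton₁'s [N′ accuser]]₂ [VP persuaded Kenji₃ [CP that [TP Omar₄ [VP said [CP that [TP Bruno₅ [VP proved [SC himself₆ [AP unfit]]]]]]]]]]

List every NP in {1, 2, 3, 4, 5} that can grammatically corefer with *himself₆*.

*himself* is an anaphor, so Principle A applies: it must be bound in its binding domain.
Binding domain of *himself₆*: the embedded TP, whose subject is Bruno₅.
*Anton₁* does not c-command the anaphor → cannot bind it.
*[Anton₁'s accuser]₂* c-commands the anaphor but is outside its binding domain → cannot satisfy Principle A.
*Kenji₃* c-commands the anaphor but is outside its binding domain → cannot satisfy Principle A.
*Omar₄* c-commands the anaphor but is outside its binding domain → cannot satisfy Principle A.
*Bruno₅* c-commands the anaphor within its binding domain → licit binder.

{5}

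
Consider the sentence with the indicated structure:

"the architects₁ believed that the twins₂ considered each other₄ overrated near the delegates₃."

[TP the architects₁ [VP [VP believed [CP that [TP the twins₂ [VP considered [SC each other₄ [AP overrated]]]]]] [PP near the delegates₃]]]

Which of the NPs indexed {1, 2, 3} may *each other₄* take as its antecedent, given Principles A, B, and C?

{2}

*each other* is an anaphor, so Principle A applies: it must be bound in its binding domain.
Binding domain of *each other₄*: the embedded TP, whose subject is the twins₂.
*the architects₁* c-commands the anaphor but is outside its binding domain → cannot satisfy Principle A.
*the twins₂* c-commands the anaphor within its binding domain → licit binder.
*the delegates₃* does not c-command the anaphor → cannot bind it.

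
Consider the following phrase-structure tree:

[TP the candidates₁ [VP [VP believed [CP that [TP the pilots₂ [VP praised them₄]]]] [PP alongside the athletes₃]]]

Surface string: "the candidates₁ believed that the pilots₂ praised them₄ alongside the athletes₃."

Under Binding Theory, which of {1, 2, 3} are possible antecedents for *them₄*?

*them* is a pronoun, so Principle B applies: it must be free in its binding domain.
Binding domain of *them₄*: the embedded TP, whose subject is the pilots₂.
*the candidates₁* c-commands the pronoun but from outside its binding domain, and is not c-commanded by it → coindexation permitted.
*the pilots₂* c-commands the pronoun within its binding domain → coindexation would violate Principle B.
*the athletes₃* and the pronoun do not c-command one another → neither Principle B nor Principle C is at stake; coindexation permitted.

{1, 3}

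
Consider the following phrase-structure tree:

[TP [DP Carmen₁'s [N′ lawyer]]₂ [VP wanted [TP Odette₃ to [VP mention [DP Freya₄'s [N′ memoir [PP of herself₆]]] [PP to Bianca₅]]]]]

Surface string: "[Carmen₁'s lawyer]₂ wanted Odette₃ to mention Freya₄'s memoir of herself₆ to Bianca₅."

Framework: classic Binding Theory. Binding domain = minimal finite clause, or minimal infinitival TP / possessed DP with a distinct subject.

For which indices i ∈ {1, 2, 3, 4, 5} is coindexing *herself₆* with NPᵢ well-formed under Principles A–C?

{4}

*herself* is an anaphor, so Principle A applies: it must be bound in its binding domain.
Binding domain of *herself₆*: the possessed DP, whose subject is Freya₄.
*Carmen₁* does not c-command the anaphor → cannot bind it.
*[Carmen₁'s lawyer]₂* c-commands the anaphor but is outside its binding domain → cannot satisfy Principle A.
*Odette₃* c-commands the anaphor but is outside its binding domain → cannot satisfy Principle A.
*Freya₄* c-commands the anaphor within its binding domain → licit binder.
*Bianca₅* does not c-command the anaphor → cannot bind it.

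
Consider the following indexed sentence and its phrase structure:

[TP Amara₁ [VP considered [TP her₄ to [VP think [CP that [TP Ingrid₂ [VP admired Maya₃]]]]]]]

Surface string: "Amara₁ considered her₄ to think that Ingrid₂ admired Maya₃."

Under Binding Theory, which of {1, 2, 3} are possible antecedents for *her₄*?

none

*her* is a pronoun, so Principle B applies: it must be free in its binding domain.
Binding domain of *her₄*: the matrix TP, whose subject is Amara₁.
*Amara₁* c-commands the pronoun within its binding domain → coindexation would violate Principle B.
*Ingrid₂*: the pronoun c-commands this R-expression → coindexation would violate Principle C on *Ingrid₂*.
*Maya₃*: the pronoun c-commands this R-expression → coindexation would violate Principle C on *Maya₃*.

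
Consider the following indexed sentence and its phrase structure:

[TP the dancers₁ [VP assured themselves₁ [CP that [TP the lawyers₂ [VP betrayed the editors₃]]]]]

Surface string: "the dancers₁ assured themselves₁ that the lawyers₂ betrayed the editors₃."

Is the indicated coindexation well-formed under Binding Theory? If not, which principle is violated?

grammatical

The two coindexed NPs are *the dancers₁* and *themselves₁*.
*themselves₁* is an anaphor; its binding domain is the matrix TP, whose subject is the dancers₁. *the dancers₁* c-commands it within that domain and shares its index, so Principle A is satisfied.
*the dancers₁* is an R-expression; *themselves₁* does not c-command it, and no other NP shares its index, so Principle C is satisfied.
All principles are respected.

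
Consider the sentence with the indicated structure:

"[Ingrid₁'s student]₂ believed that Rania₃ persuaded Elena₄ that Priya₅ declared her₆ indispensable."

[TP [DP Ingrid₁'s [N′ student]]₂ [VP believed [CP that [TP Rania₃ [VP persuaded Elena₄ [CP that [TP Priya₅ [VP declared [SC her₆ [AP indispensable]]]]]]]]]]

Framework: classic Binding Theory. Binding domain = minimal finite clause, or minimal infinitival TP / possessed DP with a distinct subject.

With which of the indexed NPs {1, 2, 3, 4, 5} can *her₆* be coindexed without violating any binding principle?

*her* is a pronoun, so Principle B applies: it must be free in its binding domain.
Binding domain of *her₆*: the embedded TP, whose subject is Priya₅.
*Ingrid₁* and the pronoun do not c-command one another → neither Principle B nor Principle C is at stake; coindexation permitted.
*[Ingrid₁'s student]₂* c-commands the pronoun but from outside its binding domain, and is not c-commanded by it → coindexation permitted.
*Rania₃* c-commands the pronoun but from outside its binding domain, and is not c-commanded by it → coindexation permitted.
*Elena₄* c-commands the pronoun but from outside its binding domain, and is not c-commanded by it → coindexation permitted.
*Priya₅* c-commands the pronoun within its binding domain → coindexation would violate Principle B.

{1, 2, 3, 4}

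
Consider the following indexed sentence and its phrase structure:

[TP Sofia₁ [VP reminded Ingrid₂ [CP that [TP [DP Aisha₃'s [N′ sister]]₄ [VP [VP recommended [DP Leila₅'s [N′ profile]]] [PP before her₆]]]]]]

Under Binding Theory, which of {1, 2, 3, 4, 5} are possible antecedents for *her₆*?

*her* is a pronoun, so Principle B applies: it must be free in its binding domain.
Binding domain of *her₆*: the embedded TP, whose subject is [Aisha₃'s sister]₄.
*Sofia₁* c-commands the pronoun but from outside its binding domain, and is not c-commanded by it → coindexation permitted.
*Ingrid₂* c-commands the pronoun but from outside its binding domain, and is not c-commanded by it → coindexation permitted.
*Aisha₃* and the pronoun do not c-command one another → neither Principle B nor Principle C is at stake; coindexation permitted.
*[Aisha₃'s sister]₄* c-commands the pronoun within its binding domain → coindexation would violate Principle B.
*Leila₅* and the pronoun do not c-command one another → neither Principle B nor Principle C is at stake; coindexation permitted.

{1, 2, 3, 5}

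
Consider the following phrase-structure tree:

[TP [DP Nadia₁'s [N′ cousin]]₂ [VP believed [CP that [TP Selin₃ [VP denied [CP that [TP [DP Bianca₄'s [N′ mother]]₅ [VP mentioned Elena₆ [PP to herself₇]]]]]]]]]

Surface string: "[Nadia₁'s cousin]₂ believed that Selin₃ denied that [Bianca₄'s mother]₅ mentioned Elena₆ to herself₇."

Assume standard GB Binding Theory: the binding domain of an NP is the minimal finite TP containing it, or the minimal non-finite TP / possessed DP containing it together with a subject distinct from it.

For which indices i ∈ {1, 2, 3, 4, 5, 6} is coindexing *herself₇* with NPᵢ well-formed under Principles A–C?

{5, 6}

*herself* is an anaphor, so Principle A applies: it must be bound in its binding domain.
Binding domain of *herself₇*: the embedded TP, whose subject is [Bianca₄'s mother]₅.
*Nadia₁* does not c-command the anaphor → cannot bind it.
*[Nadia₁'s cousin]₂* c-commands the anaphor but is outside its binding domain → cannot satisfy Principle A.
*Selin₃* c-commands the anaphor but is outside its binding domain → cannot satisfy Principle A.
*Bianca₄* does not c-command the anaphor → cannot bind it.
*[Bianca₄'s mother]₅* c-commands the anaphor within its binding domain → licit binder.
*Elena₆* c-commands the anaphor within its binding domain → licit binder.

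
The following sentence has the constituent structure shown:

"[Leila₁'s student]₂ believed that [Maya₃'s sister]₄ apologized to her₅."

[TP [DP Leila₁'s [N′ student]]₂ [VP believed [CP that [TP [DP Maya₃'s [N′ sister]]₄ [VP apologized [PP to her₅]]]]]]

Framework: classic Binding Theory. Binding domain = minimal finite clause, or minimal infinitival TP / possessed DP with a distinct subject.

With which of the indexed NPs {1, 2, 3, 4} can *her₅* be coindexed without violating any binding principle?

{1, 2, 3}

*her* is a pronoun, so Principle B applies: it must be free in its binding domain.
Binding domain of *her₅*: the embedded TP, whose subject is [Maya₃'s sister]₄.
*Leila₁* and the pronoun do not c-command one another → neither Principle B nor Principle C is at stake; coindexation permitted.
*[Leila₁'s student]₂* c-commands the pronoun but from outside its binding domain, and is not c-commanded by it → coindexation permitted.
*Maya₃* and the pronoun do not c-command one another → neither Principle B nor Principle C is at stake; coindexation permitted.
*[Maya₃'s sister]₄* c-commands the pronoun within its binding domain → coindexation would violate Principle B.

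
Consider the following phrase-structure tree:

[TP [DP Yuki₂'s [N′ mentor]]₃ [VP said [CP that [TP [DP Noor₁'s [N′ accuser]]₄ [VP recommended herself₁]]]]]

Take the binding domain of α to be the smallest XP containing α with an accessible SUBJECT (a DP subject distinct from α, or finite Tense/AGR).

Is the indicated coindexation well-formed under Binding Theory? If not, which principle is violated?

Principle A

The two coindexed NPs are *Noor₁* and *herself₁*.
*herself₁* is an anaphor. Principle A requires it to be bound within its binding domain — the embedded TP, whose subject is [Noor₁'s accuser]₄.
Within that domain it is c-commanded by *[Noor₁'s accuser]₄*, which does not share its index.
*Noor₁* does not c-command the anaphor at all.
The anaphor is unbound in its domain → Principle A violation.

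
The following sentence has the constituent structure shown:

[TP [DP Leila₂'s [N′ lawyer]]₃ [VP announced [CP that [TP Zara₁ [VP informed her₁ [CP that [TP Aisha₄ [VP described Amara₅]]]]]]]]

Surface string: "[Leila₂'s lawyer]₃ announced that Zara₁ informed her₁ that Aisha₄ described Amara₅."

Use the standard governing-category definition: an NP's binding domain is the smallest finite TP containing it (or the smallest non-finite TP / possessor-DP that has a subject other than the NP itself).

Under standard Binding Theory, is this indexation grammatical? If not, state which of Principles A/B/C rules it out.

Principle B

The two coindexed NPs are *Zara₁* and *her₁*.
*her₁* is a pronoun. Its binding domain is the embedded TP, whose subject is Zara₁.
*Zara₁* c-commands it within that domain and carries the same index.
The pronoun is locally bound → Principle B violation.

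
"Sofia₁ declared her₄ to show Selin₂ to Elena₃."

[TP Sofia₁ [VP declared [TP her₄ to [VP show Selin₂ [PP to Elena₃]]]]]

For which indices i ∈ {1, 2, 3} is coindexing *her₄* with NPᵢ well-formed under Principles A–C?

none

*her* is a pronoun, so Principle B applies: it must be free in its binding domain.
Binding domain of *her₄*: the matrix TP, whose subject is Sofia₁.
*Sofia₁* c-commands the pronoun within its binding domain → coindexation would violate Principle B.
*Selin₂*: the pronoun c-commands this R-expression → coindexation would violate Principle C on *Selin₂*.
*Elena₃*: the pronoun c-commands this R-expression → coindexation would violate Principle C on *Elena₃*.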